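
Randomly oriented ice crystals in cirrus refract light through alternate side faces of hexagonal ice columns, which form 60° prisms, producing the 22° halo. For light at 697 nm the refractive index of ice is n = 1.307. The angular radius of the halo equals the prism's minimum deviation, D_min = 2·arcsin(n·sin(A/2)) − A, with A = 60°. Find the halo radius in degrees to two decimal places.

21.61°

n·sin(A/2) = 1.307 × sin 30° = 1.307 × 0.5000 = 0.6535.
D_min = 2·arcsin(0.6535) − 60° = 2 × 40.806° − 60° = 21.612°.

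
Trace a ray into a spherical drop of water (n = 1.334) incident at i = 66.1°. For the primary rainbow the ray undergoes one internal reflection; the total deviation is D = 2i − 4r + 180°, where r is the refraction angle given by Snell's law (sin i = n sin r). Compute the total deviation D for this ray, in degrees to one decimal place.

139.1°

sin r = sin 66.1° / 1.334 = 0.9143/1.334 = 0.6853; r = 43.26°.
D = 2·66.1° − 4·43.26° + 180° = 132.20° − 173.05° + 180° = 139.15°.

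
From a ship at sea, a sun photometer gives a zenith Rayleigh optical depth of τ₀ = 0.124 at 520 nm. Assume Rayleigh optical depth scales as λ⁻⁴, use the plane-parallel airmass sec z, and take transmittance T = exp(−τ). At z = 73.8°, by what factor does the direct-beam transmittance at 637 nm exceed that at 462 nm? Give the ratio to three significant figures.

1.68

Airmass: sec 73.8° = 3.5843.
τ(637 nm) = 0.124 × (520/637)⁴ × 3.5843 = 0.124 × 0.4441 × 3.5843 = 0.1974.
τ(462 nm) = 0.124 × (520/462)⁴ × 3.5843 = 0.124 × 1.6049 × 3.5843 = 0.7133.
T(637)/T(462) = exp(τ_B − τ_A) = exp(0.5159) = 1.6752.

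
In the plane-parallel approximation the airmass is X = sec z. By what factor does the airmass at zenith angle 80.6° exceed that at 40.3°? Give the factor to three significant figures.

4.67

X(80.6°)/X(40.3°) = sec 80.6° / sec 40.3° = cos 40.3° / cos 80.6° = 0.7627/0.1633 = 4.6696.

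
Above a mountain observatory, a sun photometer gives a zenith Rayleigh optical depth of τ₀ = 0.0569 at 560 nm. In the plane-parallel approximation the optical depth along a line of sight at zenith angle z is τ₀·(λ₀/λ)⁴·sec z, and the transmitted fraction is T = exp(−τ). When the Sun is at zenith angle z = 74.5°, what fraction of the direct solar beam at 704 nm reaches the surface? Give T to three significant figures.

sec 74.5° = 3.7420.
τ = 0.0569 × (560/704)⁴ × 3.7420 = 0.0569 × 0.4004 × 3.7420 = 0.0852.
T = exp(−0.0852) = 0.9183.

0.918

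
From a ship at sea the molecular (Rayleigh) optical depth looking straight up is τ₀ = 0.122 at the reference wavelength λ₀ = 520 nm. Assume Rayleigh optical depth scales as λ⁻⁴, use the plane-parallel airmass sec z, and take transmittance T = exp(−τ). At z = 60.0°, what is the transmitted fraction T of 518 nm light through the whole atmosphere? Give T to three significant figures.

sec 60.0° = 2.0000.
τ = 0.122 × (520/518)⁴ × 2.0000 = 0.122 × 1.0155 × 2.0000 = 0.2478.
T = exp(−0.2478) = 0.7805.

0.781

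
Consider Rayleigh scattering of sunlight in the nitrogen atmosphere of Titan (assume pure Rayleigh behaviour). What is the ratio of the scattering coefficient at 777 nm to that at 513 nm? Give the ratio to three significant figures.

0.190

Rayleigh scattering ∝ λ⁻⁴, so the ratio of coefficients is the inverse fourth power of the wavelength ratio.
σ(777)/σ(513) = (513/777)⁴ = (0.6602)⁴ = 0.19.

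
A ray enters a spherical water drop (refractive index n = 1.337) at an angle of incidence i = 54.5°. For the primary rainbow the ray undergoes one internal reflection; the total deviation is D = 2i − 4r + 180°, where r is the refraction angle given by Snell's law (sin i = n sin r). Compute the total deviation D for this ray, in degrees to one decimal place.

sin r = sin 54.5° / 1.337 = 0.8141/1.337 = 0.6089; r = 37.51°.
D = 2·54.5° − 4·37.51° + 180° = 109.00° − 150.04° + 180° = 138.96°.

139.0°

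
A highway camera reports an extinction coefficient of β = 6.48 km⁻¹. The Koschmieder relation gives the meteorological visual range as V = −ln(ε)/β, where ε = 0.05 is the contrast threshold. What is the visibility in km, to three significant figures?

V = −ln(0.05) / 6.48 = 2.996 / 6.48 = 0.4623 km.

0.462 km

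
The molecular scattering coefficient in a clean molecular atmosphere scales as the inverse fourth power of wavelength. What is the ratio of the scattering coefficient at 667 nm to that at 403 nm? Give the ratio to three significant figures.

Rayleigh scattering ∝ λ⁻⁴, so the ratio of coefficients is the inverse fourth power of the wavelength ratio.
σ(667)/σ(403) = (403/667)⁴ = (0.6042)⁴ = 0.1333.

0.133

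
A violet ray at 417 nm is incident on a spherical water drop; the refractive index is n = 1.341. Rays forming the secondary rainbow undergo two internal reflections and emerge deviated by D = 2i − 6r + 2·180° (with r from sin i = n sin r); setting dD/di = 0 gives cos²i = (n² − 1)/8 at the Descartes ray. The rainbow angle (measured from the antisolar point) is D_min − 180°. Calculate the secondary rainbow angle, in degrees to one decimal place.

cos²i = (1.79828 − 1)/8 = 0.09979; i = arccos(0.31589) = 71.586°.
sin r = sin 71.586°/1.341 = 0.70753; r = 45.034°.
D_min = 2·71.586° − 6·45.034° + 360° = 232.966°.
Rainbow angle = D_min − 180° = 52.966°.

53.0°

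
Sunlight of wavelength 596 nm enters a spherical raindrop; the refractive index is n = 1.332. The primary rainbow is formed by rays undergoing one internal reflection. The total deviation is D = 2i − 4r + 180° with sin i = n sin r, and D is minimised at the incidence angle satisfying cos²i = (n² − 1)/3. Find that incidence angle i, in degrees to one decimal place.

59.5°

cos²i = (1.332² − 1)/3 = (1.77422 − 1)/3 = 0.25807.
cos i = 0.50801, so i = 59.469°.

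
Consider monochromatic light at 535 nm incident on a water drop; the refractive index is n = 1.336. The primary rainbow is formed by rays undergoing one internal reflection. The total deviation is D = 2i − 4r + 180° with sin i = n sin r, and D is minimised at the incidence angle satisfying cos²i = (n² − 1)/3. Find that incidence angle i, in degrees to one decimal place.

cos²i = (1.336² − 1)/3 = (1.78490 − 1)/3 = 0.26163.
cos i = 0.51150, so i = 59.236°.

59.2°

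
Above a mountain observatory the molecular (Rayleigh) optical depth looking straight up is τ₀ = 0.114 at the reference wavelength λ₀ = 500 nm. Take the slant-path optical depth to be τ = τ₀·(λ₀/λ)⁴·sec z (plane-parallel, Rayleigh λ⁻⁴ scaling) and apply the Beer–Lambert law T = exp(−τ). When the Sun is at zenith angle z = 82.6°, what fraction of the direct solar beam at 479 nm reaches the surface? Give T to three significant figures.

0.350

sec 82.6° = 7.7642.
τ = 0.114 × (500/479)⁴ × 7.7642 = 0.114 × 1.1872 × 7.7642 = 1.0509.
T = exp(−1.0509) = 0.3496.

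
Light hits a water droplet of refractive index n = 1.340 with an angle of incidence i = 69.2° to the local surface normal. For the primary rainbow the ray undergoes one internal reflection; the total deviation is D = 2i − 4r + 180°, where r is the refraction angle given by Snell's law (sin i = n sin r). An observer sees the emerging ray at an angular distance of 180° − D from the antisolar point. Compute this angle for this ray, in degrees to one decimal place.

38.5°

sin r = sin 69.2° / 1.340 = 0.9348/1.340 = 0.6976; r = 44.24°.
D = 2·69.2° − 4·44.24° + 180° = 138.40° − 176.95° + 180° = 141.45°.
Angle from antisolar point = 180° − D = 38.55°.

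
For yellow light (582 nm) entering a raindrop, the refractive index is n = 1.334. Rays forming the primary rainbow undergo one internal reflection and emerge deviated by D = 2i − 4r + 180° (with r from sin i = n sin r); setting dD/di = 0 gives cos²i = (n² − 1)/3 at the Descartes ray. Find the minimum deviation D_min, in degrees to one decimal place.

138.1°

cos²i = (1.77956 − 1)/3 = 0.25985; i = arccos(0.50976) = 59.352°.
sin r = sin 59.352°/1.334 = 0.64492; r = 40.159°.
D_min = 2·59.352° − 4·40.159° + 180° = 138.067°.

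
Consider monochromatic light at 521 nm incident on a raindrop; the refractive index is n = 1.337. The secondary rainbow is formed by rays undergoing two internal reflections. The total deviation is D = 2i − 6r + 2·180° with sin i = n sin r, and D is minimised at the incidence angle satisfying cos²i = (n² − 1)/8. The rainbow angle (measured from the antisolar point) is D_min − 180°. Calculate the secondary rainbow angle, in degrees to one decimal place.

cos²i = (1.78757 − 1)/8 = 0.09845; i = arccos(0.31376) = 71.714°.
sin r = sin 71.714°/1.337 = 0.71017; r = 45.249°.
D_min = 2·71.714° − 6·45.249° + 360° = 231.934°.
Rainbow angle = D_min − 180° = 51.934°.

51.9°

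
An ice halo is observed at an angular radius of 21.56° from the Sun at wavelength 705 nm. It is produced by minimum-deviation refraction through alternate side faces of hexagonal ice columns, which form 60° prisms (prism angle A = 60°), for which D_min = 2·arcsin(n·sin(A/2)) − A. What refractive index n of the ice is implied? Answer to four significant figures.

Rearranging: n = sin((D_min + A)/2) / sin(A/2).
(D_min + A)/2 = (21.56° + 60°)/2 = 40.780°.
n = sin 40.780° / sin 30° = 0.6532 / 0.5000 = 1.3063.

1.306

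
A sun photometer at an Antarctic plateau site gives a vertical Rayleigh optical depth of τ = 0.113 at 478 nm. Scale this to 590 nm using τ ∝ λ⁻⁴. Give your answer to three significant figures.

0.0487

τ(590 nm) = τ(478 nm) × (478/590)⁴ = 0.113 × (0.8102)⁴ = 0.113 × 0.4308 = 0.0487.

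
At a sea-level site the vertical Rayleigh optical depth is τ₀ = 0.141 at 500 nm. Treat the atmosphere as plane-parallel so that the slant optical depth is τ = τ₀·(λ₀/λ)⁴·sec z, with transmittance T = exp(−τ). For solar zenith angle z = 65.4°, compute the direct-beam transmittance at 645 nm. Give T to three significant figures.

0.885

sec 65.4° = 2.4022.
τ = 0.141 × (500/645)⁴ × 2.4022 = 0.141 × 0.3611 × 2.4022 = 0.1223.
T = exp(−0.1223) = 0.8849.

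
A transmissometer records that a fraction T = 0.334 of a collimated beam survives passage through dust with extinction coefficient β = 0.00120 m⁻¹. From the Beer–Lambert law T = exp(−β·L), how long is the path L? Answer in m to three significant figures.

914 m

Beer–Lambert: T = exp(−βL) ⇒ L = −ln(T)/β = −ln(0.334)/0.00120 = 1.0966/0.00120 = 913.8 m.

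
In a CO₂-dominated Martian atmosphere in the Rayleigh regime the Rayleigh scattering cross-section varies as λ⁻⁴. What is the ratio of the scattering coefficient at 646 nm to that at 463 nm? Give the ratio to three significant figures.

0.264

Rayleigh scattering ∝ λ⁻⁴, so the ratio of coefficients is the inverse fourth power of the wavelength ratio.
σ(646)/σ(463) = (463/646)⁴ = (0.7167)⁴ = 0.2639.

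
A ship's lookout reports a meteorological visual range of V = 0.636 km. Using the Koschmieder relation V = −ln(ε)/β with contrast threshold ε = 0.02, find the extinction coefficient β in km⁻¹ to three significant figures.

6.15 km⁻¹

β = −ln(0.02) / V = 3.912 / 0.636 = 6.1510 km⁻¹.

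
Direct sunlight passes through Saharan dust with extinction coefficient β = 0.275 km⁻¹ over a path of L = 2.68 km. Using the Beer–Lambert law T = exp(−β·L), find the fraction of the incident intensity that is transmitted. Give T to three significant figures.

0.479

τ = β·L = 0.275 × 2.68 = 0.7370.
T = exp(−0.7370) = 0.4785.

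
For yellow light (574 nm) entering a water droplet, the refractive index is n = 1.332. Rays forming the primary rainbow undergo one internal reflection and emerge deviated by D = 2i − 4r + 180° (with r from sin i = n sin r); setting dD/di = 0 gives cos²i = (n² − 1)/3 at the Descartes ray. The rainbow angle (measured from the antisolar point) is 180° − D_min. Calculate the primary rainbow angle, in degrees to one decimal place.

42.2°

cos²i = (1.77422 − 1)/3 = 0.25807; i = arccos(0.50801) = 59.469°.
sin r = sin 59.469°/1.332 = 0.64666; r = 40.290°.
D_min = 2·59.469° − 4·40.290° + 180° = 137.776°.
Rainbow angle = 180° − D_min = 42.224°.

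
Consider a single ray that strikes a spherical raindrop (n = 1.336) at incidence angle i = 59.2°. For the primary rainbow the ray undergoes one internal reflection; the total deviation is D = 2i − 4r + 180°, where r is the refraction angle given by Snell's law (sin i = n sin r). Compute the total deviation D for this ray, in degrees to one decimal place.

sin r = sin 59.2° / 1.336 = 0.8590/1.336 = 0.6429; r = 40.01°.
D = 2·59.2° − 4·40.01° + 180° = 118.40° − 160.04° + 180° = 138.36°.

138.4°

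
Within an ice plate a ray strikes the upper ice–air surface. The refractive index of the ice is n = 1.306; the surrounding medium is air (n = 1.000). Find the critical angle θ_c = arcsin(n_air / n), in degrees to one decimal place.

50.0°

sin θ_c = n_air / n = 1.000 / 1.306 = 0.7657.
θ_c = arcsin(0.7657) = 49.97°.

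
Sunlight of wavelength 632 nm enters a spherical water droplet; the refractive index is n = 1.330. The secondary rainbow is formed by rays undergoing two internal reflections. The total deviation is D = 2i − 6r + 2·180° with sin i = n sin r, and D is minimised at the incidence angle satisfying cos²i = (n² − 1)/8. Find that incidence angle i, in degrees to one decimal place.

71.9°

cos²i = (1.330² − 1)/8 = (1.76890 − 1)/8 = 0.09611.
cos i = 0.31002, so i = 71.940°.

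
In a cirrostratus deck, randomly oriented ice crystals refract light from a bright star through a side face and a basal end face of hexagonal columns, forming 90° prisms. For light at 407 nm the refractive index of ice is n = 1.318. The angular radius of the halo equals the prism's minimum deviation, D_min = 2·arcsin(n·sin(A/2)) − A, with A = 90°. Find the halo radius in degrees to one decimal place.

n·sin(A/2) = 1.318 × sin 45° = 1.318 × 0.7071 = 0.9320.
D_min = 2·arcsin(0.9320) − 90° = 2 × 68.743° − 90° = 47.487°.

47.5°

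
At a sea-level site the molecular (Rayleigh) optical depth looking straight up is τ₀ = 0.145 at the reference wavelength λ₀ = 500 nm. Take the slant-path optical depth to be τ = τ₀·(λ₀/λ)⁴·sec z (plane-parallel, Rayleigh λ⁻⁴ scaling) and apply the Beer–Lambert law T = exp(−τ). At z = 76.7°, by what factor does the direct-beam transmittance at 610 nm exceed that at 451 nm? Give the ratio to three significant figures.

1.95

Airmass: sec 76.7° = 4.3469.
τ(610 nm) = 0.145 × (500/610)⁴ × 4.3469 = 0.145 × 0.4514 × 4.3469 = 0.2845.
τ(451 nm) = 0.145 × (500/451)⁴ × 4.3469 = 0.145 × 1.5107 × 4.3469 = 0.9522.
T(610)/T(451) = exp(τ_B − τ_A) = exp(0.6677) = 1.9497.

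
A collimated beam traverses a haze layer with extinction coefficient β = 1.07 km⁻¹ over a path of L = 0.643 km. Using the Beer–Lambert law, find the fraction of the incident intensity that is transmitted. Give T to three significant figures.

0.503

τ = β·L = 1.07 × 0.643 = 0.6880.
T = exp(−0.6880) = 0.5026.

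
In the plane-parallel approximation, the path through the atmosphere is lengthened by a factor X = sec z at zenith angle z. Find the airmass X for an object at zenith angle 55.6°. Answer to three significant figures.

1.77

X = sec z = 1/cos 55.6° = 1/0.5650 = 1.7700.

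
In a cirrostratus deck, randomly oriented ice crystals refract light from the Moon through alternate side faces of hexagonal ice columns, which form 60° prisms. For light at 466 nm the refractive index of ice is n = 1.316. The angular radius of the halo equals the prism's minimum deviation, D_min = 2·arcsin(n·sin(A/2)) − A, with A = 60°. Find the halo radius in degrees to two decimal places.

n·sin(A/2) = 1.316 × sin 30° = 1.316 × 0.5000 = 0.6580.
D_min = 2·arcsin(0.6580) − 60° = 2 × 41.148° − 60° = 22.295°.

22.30°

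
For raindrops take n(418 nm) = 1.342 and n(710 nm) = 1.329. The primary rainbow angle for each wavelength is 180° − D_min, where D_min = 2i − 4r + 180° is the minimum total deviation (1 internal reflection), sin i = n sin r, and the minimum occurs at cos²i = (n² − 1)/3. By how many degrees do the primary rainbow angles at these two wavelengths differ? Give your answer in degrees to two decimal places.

1.88°

At 418 nm (n = 1.342): cos²i = 0.26699 → i = 58.888°, r = 39.641°, D_min = 139.213°, rainbow angle = 40.787°.
At 710 nm (n = 1.329): cos²i = 0.25541 → i = 59.643°, r = 40.487°, D_min = 137.337°, rainbow angle = 42.663°.
Angular width = |40.787° − 42.663°| = 1.876°.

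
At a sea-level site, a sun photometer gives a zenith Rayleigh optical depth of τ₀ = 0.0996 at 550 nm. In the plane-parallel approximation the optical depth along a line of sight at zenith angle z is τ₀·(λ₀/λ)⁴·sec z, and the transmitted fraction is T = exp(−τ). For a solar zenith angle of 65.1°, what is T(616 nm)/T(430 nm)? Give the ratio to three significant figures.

1.62

Airmass: sec 65.1° = 2.3751.
τ(616 nm) = 0.0996 × (550/616)⁴ × 2.3751 = 0.0996 × 0.6355 × 2.3751 = 0.1503.
τ(430 nm) = 0.0996 × (550/430)⁴ × 2.3751 = 0.0996 × 2.6766 × 2.3751 = 0.6332.
T(616)/T(430) = exp(τ_B − τ_A) = exp(0.4828) = 1.6207.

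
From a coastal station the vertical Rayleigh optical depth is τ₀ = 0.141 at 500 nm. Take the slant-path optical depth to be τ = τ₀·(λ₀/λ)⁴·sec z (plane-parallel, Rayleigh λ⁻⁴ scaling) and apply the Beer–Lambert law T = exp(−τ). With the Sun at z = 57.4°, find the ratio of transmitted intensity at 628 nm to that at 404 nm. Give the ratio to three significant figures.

1.66

Airmass: sec 57.4° = 1.8561.
τ(628 nm) = 0.141 × (500/628)⁴ × 1.8561 = 0.141 × 0.4018 × 1.8561 = 0.1052.
τ(404 nm) = 0.141 × (500/404)⁴ × 1.8561 = 0.141 × 2.3461 × 1.8561 = 0.6140.
T(628)/T(404) = exp(τ_B − τ_A) = exp(0.5088) = 1.6634.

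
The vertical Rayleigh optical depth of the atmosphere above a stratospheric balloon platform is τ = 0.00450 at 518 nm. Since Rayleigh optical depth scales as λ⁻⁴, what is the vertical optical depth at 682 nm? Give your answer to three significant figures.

0.00150

τ(682 nm) = τ(518 nm) × (518/682)⁴ = 0.00450 × (0.7595)⁴ = 0.00450 × 0.3328 = 0.0015.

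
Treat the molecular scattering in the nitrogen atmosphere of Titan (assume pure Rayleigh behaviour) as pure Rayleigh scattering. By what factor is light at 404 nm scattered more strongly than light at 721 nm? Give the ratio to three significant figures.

Rayleigh scattering ∝ λ⁻⁴, so the ratio of coefficients is the inverse fourth power of the wavelength ratio.
σ(404)/σ(721) = (721/404)⁴ = (1.7847)⁴ = 10.14.

10.1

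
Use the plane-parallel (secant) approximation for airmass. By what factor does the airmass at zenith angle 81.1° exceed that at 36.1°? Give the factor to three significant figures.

X(81.1°)/X(36.1°) = sec 81.1° / sec 36.1° = cos 36.1° / cos 81.1° = 0.8080/0.1547 = 5.2226.

5.22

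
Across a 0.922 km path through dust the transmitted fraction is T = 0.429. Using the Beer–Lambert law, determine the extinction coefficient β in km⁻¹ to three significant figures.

Beer–Lambert: T = exp(−βL) ⇒ β = −ln(T)/L = −ln(0.429)/0.922 = 0.8463/0.922 = 0.9179 km⁻¹.

0.918 km⁻¹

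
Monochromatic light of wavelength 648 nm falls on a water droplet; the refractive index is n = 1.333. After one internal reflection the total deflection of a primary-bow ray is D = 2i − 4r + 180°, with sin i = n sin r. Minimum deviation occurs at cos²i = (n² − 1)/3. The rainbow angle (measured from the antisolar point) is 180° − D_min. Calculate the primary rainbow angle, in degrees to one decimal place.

cos²i = (1.77689 − 1)/3 = 0.25896; i = arccos(0.50888) = 59.410°.
sin r = sin 59.410°/1.333 = 0.64579; r = 40.225°.
D_min = 2·59.410° − 4·40.225° + 180° = 137.922°.
Rainbow angle = 180° − D_min = 42.078°.

42.1°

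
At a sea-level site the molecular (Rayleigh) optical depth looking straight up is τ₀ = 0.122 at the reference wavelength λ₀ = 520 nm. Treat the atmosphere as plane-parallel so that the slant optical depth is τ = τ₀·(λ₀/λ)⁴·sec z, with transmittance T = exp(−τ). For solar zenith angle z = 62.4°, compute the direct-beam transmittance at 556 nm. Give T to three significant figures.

sec 62.4° = 2.1584.
τ = 0.122 × (520/556)⁴ × 2.1584 = 0.122 × 0.7651 × 2.1584 = 0.2015.
T = exp(−0.2015) = 0.8175.

0.818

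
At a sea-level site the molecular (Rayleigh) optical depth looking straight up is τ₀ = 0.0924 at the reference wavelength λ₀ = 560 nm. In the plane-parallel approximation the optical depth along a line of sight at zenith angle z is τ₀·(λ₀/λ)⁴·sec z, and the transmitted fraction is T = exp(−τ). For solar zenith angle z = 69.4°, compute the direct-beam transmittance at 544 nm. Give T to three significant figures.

0.745

sec 69.4° = 2.8422.
τ = 0.0924 × (560/544)⁴ × 2.8422 = 0.0924 × 1.1229 × 2.8422 = 0.2949.
T = exp(−0.2949) = 0.7446.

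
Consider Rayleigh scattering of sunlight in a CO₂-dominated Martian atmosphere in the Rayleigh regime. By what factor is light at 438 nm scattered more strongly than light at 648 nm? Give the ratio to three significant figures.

Rayleigh scattering ∝ λ⁻⁴, so the ratio of coefficients is the inverse fourth power of the wavelength ratio.
σ(438)/σ(648) = (648/438)⁴ = (1.4795)⁴ = 4.791.

4.79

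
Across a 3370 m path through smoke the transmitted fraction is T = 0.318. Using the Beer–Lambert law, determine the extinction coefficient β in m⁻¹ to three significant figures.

Beer–Lambert: T = exp(−βL) ⇒ β = −ln(T)/L = −ln(0.318)/3370 = 1.1457/3370 = 0.00034 m⁻¹.

0.000340 m⁻¹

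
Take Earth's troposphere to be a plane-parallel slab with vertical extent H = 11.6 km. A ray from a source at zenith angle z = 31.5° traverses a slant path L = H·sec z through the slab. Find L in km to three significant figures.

13.6 km

sec z = 1/cos 31.5° = 1.1728.
L = 11.6 × 1.1728 = 13.605 km.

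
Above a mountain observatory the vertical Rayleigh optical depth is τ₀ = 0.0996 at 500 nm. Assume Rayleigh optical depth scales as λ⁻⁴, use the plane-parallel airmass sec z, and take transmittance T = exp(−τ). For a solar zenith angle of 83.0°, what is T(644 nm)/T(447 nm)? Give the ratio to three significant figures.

Airmass: sec 83.0° = 8.2055.
τ(644 nm) = 0.0996 × (500/644)⁴ × 8.2055 = 0.0996 × 0.3634 × 8.2055 = 0.2970.
τ(447 nm) = 0.0996 × (500/447)⁴ × 8.2055 = 0.0996 × 1.5655 × 8.2055 = 1.2794.
T(644)/T(447) = exp(τ_B − τ_A) = exp(0.9825) = 2.6710.

2.67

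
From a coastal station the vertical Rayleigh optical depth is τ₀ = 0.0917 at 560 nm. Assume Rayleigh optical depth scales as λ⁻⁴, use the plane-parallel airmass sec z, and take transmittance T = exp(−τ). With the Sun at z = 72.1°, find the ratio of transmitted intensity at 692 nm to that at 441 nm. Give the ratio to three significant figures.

1.91

Airmass: sec 72.1° = 3.2535.
τ(692 nm) = 0.0917 × (560/692)⁴ × 3.2535 = 0.0917 × 0.4289 × 3.2535 = 0.1280.
τ(441 nm) = 0.0917 × (560/441)⁴ × 3.2535 = 0.0917 × 2.6001 × 3.2535 = 0.7758.
T(692)/T(441) = exp(τ_B − τ_A) = exp(0.6478) = 1.9113.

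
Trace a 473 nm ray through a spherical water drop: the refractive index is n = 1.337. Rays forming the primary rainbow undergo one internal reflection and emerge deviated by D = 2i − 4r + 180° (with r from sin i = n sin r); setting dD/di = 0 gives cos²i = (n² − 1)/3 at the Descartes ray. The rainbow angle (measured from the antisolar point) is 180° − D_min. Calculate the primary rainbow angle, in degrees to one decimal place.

41.5°

cos²i = (1.78757 − 1)/3 = 0.26252; i = arccos(0.51237) = 59.178°.
sin r = sin 59.178°/1.337 = 0.64231; r = 39.964°.
D_min = 2·59.178° − 4·39.964° + 180° = 138.500°.
Rainbow angle = 180° − D_min = 41.500°.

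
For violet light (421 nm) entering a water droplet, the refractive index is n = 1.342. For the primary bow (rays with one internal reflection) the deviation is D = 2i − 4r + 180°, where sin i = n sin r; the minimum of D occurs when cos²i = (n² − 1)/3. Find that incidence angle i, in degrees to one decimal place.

cos²i = (1.342² − 1)/3 = (1.80096 − 1)/3 = 0.26699.
cos i = 0.51671, so i = 58.888°.

58.9°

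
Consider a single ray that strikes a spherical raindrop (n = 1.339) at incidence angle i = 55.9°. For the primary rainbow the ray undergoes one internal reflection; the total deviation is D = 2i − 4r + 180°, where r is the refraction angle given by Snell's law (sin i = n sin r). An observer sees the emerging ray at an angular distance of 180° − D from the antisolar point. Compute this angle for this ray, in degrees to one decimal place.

41.0°

sin r = sin 55.9° / 1.339 = 0.8281/1.339 = 0.6184; r = 38.20°.
D = 2·55.9° − 4·38.20° + 180° = 111.80° − 152.80° + 180° = 139.00°.
Angle from antisolar point = 180° − D = 41.00°.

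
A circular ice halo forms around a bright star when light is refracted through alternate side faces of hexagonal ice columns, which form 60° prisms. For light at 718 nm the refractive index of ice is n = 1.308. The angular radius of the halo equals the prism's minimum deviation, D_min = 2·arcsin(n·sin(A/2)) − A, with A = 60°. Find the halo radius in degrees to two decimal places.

21.69°

n·sin(A/2) = 1.308 × sin 30° = 1.308 × 0.5000 = 0.6540.
D_min = 2·arcsin(0.6540) − 60° = 2 × 40.844° − 60° = 21.688°.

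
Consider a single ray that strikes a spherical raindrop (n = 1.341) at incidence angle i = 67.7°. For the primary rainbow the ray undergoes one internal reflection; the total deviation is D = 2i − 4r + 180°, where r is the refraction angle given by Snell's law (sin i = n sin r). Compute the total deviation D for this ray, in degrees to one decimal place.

sin r = sin 67.7° / 1.341 = 0.9252/1.341 = 0.6899; r = 43.63°.
D = 2·67.7° − 4·43.63° + 180° = 135.40° − 174.50° + 180° = 140.90°.

140.9°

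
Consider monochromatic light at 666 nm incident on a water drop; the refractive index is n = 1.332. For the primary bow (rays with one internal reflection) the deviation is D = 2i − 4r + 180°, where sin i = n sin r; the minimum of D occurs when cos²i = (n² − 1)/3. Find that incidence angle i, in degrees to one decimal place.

cos²i = (1.332² − 1)/3 = (1.77422 − 1)/3 = 0.25807.
cos i = 0.50801, so i = 59.469°.

59.5°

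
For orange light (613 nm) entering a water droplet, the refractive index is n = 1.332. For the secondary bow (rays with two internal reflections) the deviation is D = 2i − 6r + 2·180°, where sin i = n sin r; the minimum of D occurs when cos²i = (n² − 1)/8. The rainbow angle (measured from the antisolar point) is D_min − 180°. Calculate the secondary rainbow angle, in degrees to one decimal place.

50.6°

cos²i = (1.77422 − 1)/8 = 0.09678; i = arccos(0.31109) = 71.875°.
sin r = sin 71.875°/1.332 = 0.71350; r = 45.520°.
D_min = 2·71.875° − 6·45.520° + 360° = 230.628°.
Rainbow angle = D_min − 180° = 50.628°.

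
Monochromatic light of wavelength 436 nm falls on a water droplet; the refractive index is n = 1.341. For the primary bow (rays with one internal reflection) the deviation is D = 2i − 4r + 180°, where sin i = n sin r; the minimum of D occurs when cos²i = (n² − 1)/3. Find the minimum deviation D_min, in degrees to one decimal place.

cos²i = (1.79828 − 1)/3 = 0.26609; i = arccos(0.51584) = 58.946°.
sin r = sin 58.946°/1.341 = 0.63884; r = 39.705°.
D_min = 2·58.946° − 4·39.705° + 180° = 139.071°.

139.1°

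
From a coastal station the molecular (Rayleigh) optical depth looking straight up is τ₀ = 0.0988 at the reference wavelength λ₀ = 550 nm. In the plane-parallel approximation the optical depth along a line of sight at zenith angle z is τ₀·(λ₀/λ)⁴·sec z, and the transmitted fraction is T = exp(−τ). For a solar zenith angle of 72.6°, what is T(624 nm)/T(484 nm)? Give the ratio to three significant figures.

Airmass: sec 72.6° = 3.3440.
τ(624 nm) = 0.0988 × (550/624)⁴ × 3.3440 = 0.0988 × 0.6035 × 3.3440 = 0.1994.
τ(484 nm) = 0.0988 × (550/484)⁴ × 3.3440 = 0.0988 × 1.6675 × 3.3440 = 0.5509.
T(624)/T(484) = exp(τ_B − τ_A) = exp(0.3515) = 1.4212.

1.42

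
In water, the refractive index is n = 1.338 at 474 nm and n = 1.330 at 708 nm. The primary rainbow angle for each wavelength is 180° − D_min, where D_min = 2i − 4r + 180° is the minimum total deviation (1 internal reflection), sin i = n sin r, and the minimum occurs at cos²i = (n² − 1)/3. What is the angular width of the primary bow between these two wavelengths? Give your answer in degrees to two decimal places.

1.16°

At 474 nm (n = 1.338): cos²i = 0.26341 → i = 59.120°, r = 39.899°, D_min = 138.643°, rainbow angle = 41.357°.
At 708 nm (n = 1.330): cos²i = 0.25630 → i = 59.585°, r = 40.422°, D_min = 137.484°, rainbow angle = 42.516°.
Angular width = |41.357° − 42.516°| = 1.160°.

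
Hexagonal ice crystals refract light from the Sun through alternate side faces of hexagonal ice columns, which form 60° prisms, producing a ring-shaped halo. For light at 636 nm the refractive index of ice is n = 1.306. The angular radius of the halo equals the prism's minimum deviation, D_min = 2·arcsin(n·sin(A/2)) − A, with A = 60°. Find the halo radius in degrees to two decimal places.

21.54°

n·sin(A/2) = 1.306 × sin 30° = 1.306 × 0.5000 = 0.6530.
D_min = 2·arcsin(0.6530) − 60° = 2 × 40.768° − 60° = 21.536°.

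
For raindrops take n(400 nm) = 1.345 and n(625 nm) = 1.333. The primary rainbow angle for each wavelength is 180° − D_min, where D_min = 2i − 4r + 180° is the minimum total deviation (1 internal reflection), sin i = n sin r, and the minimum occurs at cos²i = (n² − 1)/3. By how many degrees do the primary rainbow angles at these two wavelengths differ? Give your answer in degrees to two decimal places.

At 400 nm (n = 1.345): cos²i = 0.26967 → i = 58.715°, r = 39.448°, D_min = 139.635°, rainbow angle = 40.365°.
At 625 nm (n = 1.333): cos²i = 0.25896 → i = 59.410°, r = 40.225°, D_min = 137.922°, rainbow angle = 42.078°.
Angular width = |40.365° − 42.078°| = 1.713°.

1.71°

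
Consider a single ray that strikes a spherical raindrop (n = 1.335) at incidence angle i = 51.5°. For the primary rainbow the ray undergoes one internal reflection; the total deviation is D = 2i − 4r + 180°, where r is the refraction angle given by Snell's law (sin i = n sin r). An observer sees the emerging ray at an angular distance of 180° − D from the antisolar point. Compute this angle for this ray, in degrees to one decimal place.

sin r = sin 51.5° / 1.335 = 0.7826/1.335 = 0.5862; r = 35.89°.
D = 2·51.5° − 4·35.89° + 180° = 103.00° − 143.56° + 180° = 139.44°.
Angle from antisolar point = 180° − D = 40.56°.

40.6°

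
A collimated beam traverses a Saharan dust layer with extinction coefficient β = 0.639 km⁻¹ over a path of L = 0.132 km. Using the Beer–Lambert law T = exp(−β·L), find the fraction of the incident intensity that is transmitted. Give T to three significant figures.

0.919

τ = β·L = 0.639 × 0.132 = 0.0843.
T = exp(−0.0843) = 0.9191.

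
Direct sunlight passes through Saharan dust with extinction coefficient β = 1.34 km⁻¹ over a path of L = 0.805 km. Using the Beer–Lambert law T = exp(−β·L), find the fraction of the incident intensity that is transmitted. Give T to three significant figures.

τ = β·L = 1.34 × 0.805 = 1.0787.
T = exp(−1.0787) = 0.3400.

0.340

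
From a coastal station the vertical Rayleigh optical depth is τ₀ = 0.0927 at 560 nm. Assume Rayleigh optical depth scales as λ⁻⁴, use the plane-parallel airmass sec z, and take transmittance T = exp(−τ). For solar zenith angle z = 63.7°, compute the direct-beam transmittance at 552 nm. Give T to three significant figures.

0.801

sec 63.7° = 2.2570.
τ = 0.0927 × (560/552)⁴ × 2.2570 = 0.0927 × 1.0592 × 2.2570 = 0.2216.
T = exp(−0.2216) = 0.8012.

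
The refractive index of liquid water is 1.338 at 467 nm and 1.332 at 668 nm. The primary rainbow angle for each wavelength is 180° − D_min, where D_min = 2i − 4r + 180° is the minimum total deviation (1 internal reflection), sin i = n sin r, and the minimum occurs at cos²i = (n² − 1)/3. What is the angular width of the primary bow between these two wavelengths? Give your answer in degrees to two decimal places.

At 467 nm (n = 1.338): cos²i = 0.26341 → i = 59.120°, r = 39.899°, D_min = 138.643°, rainbow angle = 41.357°.
At 668 nm (n = 1.332): cos²i = 0.25807 → i = 59.469°, r = 40.290°, D_min = 137.776°, rainbow angle = 42.224°.
Angular width = |41.357° − 42.224°| = 0.867°.

0.87°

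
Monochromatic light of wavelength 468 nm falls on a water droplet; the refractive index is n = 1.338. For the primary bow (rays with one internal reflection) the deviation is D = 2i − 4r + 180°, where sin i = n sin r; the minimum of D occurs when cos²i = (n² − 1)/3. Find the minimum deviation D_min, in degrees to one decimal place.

cos²i = (1.79024 − 1)/3 = 0.26341; i = arccos(0.51324) = 59.120°.
sin r = sin 59.120°/1.338 = 0.64144; r = 39.899°.
D_min = 2·59.120° − 4·39.899° + 180° = 138.643°.

138.6°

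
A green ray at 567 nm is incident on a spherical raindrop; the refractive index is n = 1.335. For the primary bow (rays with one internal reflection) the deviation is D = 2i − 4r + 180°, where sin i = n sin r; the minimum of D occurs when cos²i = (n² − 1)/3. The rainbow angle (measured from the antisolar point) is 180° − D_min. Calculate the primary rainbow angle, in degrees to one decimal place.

cos²i = (1.78222 − 1)/3 = 0.26074; i = arccos(0.51063) = 59.294°.
sin r = sin 59.294°/1.335 = 0.64405; r = 40.094°.
D_min = 2·59.294° − 4·40.094° + 180° = 138.212°.
Rainbow angle = 180° − D_min = 41.788°.

41.8°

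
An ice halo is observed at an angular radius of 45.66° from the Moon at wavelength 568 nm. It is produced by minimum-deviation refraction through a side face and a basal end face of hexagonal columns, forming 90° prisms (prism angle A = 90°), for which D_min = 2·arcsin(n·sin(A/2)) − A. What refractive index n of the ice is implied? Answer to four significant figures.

Rearranging: n = sin((D_min + A)/2) / sin(A/2).
(D_min + A)/2 = (45.66° + 90°)/2 = 67.830°.
n = sin 67.830° / sin 45° = 0.9261 / 0.7071 = 1.3097.

1.310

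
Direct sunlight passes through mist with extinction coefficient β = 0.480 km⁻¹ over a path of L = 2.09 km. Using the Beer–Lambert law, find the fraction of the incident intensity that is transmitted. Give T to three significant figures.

0.367

τ = β·L = 0.480 × 2.09 = 1.0032.
T = exp(−1.0032) = 0.3667.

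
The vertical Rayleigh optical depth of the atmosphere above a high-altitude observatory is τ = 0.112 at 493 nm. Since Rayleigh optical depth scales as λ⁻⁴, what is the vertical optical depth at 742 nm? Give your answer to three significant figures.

τ(742 nm) = τ(493 nm) × (493/742)⁴ = 0.112 × (0.6644)⁴ = 0.112 × 0.1949 = 0.0218.

0.0218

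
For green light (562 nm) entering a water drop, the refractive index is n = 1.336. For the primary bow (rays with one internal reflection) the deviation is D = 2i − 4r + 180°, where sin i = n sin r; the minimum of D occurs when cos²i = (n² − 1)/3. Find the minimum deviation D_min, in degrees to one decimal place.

cos²i = (1.78490 − 1)/3 = 0.26163; i = arccos(0.51150) = 59.236°.
sin r = sin 59.236°/1.336 = 0.64318; r = 40.029°.
D_min = 2·59.236° − 4·40.029° + 180° = 138.356°.

138.4°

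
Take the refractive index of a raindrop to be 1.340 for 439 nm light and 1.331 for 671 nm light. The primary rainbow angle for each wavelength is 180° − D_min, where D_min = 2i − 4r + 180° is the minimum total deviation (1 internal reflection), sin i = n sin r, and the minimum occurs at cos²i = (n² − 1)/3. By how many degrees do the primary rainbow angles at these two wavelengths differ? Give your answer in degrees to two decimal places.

At 439 nm (n = 1.340): cos²i = 0.26520 → i = 59.004°, r = 39.770°, D_min = 138.929°, rainbow angle = 41.071°.
At 671 nm (n = 1.331): cos²i = 0.25719 → i = 59.527°, r = 40.356°, D_min = 137.630°, rainbow angle = 42.370°.
Angular width = |41.071° − 42.370°| = 1.299°.

1.30°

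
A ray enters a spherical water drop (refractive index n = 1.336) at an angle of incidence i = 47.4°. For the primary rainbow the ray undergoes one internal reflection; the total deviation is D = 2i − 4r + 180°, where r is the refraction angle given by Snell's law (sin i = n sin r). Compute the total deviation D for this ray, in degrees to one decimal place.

141.1°

sin r = sin 47.4° / 1.336 = 0.7361/1.336 = 0.5510; r = 33.43°.
D = 2·47.4° − 4·33.43° + 180° = 94.80° − 133.73° + 180° = 141.07°.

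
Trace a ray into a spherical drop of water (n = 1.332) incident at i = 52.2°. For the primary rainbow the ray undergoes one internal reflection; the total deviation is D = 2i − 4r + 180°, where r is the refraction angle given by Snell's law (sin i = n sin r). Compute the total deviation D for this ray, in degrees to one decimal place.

sin r = sin 52.2° / 1.332 = 0.7902/1.332 = 0.5932; r = 36.39°.
D = 2·52.2° − 4·36.39° + 180° = 104.40° − 145.54° + 180° = 138.86°.

138.9°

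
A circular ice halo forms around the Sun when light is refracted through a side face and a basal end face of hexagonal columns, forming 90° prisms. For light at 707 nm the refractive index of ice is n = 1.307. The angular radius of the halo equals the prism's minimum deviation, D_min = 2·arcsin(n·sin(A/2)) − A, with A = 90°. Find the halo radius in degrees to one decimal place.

n·sin(A/2) = 1.307 × sin 45° = 1.307 × 0.7071 = 0.9242.
D_min = 2·arcsin(0.9242) − 90° = 2 × 67.546° − 90° = 45.093°.

45.1°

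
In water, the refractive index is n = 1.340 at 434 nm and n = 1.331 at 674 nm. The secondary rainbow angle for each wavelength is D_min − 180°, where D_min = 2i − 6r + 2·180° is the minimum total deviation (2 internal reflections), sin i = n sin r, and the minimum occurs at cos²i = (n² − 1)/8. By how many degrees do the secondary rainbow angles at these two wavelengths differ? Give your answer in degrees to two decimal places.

At 434 nm (n = 1.340): cos²i = 0.09945 → i = 71.618°, r = 45.088°, D_min = 232.709°, rainbow angle = 52.709°.
At 674 nm (n = 1.331): cos²i = 0.09645 → i = 71.907°, r = 45.575°, D_min = 230.365°, rainbow angle = 50.365°.
Angular width = |52.709° − 50.365°| = 2.344°.

2.34°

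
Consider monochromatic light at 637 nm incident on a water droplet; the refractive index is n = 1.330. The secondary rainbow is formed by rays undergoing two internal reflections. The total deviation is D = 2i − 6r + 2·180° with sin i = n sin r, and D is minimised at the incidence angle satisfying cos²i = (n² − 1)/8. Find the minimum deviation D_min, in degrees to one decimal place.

230.1°

cos²i = (1.76890 − 1)/8 = 0.09611; i = arccos(0.31002) = 71.940°.
sin r = sin 71.940°/1.330 = 0.71483; r = 45.630°.
D_min = 2·71.940° − 6·45.630° + 360° = 230.101°.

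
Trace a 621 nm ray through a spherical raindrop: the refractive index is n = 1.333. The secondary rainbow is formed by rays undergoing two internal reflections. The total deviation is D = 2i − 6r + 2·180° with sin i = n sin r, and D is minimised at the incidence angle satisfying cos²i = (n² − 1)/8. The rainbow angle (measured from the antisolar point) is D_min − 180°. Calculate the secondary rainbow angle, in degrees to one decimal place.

cos²i = (1.77689 − 1)/8 = 0.09711; i = arccos(0.31163) = 71.843°.
sin r = sin 71.843°/1.333 = 0.71283; r = 45.466°.
D_min = 2·71.843° − 6·45.466° + 360° = 230.891°.
Rainbow angle = D_min − 180° = 50.891°.

50.9°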